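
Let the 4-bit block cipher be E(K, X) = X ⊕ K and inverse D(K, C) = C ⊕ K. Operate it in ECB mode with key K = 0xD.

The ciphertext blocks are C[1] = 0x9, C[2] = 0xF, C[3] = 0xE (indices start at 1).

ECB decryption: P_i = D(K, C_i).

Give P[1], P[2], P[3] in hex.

P[1] = 0x4, P[2] = 0x2, P[3] = 0x3

P[1]: D(K, 0x9) = 0x4.
P[2]: D(K, 0xF) = 0x2.
P[3]: D(K, 0xE) = 0x3.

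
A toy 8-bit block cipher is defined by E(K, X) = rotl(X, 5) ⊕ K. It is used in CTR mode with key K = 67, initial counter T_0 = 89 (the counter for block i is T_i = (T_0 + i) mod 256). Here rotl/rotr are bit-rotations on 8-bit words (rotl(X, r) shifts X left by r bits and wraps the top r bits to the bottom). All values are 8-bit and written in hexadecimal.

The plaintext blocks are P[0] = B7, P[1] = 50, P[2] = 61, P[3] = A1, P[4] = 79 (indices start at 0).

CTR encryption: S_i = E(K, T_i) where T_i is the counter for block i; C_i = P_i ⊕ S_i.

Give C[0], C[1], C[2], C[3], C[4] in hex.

C[0] = E1, C[1] = 66, C[2] = 77, C[3] = 57, C[4] = AF

C[0]: T = 89, S = E(K, T) = 56; B7 ⊕ 56 = E1.
C[1]: T = 8A, S = E(K, T) = 36; 50 ⊕ 36 = 66.
C[2]: T = 8B, S = E(K, T) = 16; 61 ⊕ 16 = 77.
C[3]: T = 8C, S = E(K, T) = F6; A1 ⊕ F6 = 57.
C[4]: T = 8D, S = E(K, T) = D6; 79 ⊕ D6 = AF.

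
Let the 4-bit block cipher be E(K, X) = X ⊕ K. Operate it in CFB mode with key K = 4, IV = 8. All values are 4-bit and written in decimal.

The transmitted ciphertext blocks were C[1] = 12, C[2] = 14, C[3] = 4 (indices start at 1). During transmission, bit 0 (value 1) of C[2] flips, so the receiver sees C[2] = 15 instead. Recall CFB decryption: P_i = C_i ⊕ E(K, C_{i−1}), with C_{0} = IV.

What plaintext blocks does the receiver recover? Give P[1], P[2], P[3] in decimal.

P[1] = 0, P[2] = 7, P[3] = 15

Only C[2] changed, to 15. In CFB, a change in C_i flips the same bit in P_i and garbles P_{i+1}. Decrypting the received ciphertext:
P[1]: E(K, 8) = 12; 12 ⊕ 12 = 0.
P[2]: E(K, 12) = 8; 15 ⊕ 8 = 7.
P[3]: E(K, 15) = 11; 4 ⊕ 11 = 15.
Blocks that differ from the original plaintext: P[2], P[3].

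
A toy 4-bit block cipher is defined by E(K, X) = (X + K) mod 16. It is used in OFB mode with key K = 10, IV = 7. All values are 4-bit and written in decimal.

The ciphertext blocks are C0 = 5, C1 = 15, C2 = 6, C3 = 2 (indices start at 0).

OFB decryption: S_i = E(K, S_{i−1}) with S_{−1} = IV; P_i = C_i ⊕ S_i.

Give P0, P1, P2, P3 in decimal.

P0: S = E(K, 7) = 1; 5 ⊕ 1 = 4.
P1: S = E(K, 1) = 11; 15 ⊕ 11 = 4.
P2: S = E(K, 11) = 5; 6 ⊕ 5 = 3.
P3: S = E(K, 5) = 15; 2 ⊕ 15 = 13.

P0 = 4, P1 = 4, P2 = 3, P3 = 13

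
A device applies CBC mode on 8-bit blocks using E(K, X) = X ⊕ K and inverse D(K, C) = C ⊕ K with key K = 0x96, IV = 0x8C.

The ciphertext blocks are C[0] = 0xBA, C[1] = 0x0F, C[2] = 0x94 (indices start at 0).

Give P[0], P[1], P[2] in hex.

CBC decryption: P_i = D(K, C_i) ⊕ C_{i−1}, with C_{−1} = IV.
P[0]: D(K, 0xBA) = 0x2C; 0x2C ⊕ 0x8C = 0xA0.
P[1]: D(K, 0x0F) = 0x99; 0x99 ⊕ 0xBA = 0x23.
P[2]: D(K, 0x94) = 0x02; 0x02 ⊕ 0x0F = 0x0D.

P[0] = 0xA0, P[1] = 0x23, P[2] = 0x0D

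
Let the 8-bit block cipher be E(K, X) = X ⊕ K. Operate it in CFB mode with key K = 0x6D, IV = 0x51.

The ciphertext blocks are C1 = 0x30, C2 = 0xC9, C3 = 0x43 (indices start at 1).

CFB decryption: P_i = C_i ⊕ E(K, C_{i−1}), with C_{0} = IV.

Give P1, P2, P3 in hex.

P1: E(K, 0x51) = 0x3C; 0x30 ⊕ 0x3C = 0x0C.
P2: E(K, 0x30) = 0x5D; 0xC9 ⊕ 0x5D = 0x94.
P3: E(K, 0xC9) = 0xA4; 0x43 ⊕ 0xA4 = 0xE7.

P1 = 0x0C, P2 = 0x94, P3 = 0xE7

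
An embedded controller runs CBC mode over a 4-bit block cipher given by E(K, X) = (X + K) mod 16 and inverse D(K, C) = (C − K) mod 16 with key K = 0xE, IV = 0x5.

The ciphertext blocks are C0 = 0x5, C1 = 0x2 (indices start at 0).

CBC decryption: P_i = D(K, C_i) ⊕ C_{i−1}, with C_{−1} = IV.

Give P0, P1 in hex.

P0: D(K, 0x5) = 0x7; 0x7 ⊕ 0x5 = 0x2.
P1: D(K, 0x2) = 0x4; 0x4 ⊕ 0x5 = 0x1.

P0 = 0x2, P1 = 0x1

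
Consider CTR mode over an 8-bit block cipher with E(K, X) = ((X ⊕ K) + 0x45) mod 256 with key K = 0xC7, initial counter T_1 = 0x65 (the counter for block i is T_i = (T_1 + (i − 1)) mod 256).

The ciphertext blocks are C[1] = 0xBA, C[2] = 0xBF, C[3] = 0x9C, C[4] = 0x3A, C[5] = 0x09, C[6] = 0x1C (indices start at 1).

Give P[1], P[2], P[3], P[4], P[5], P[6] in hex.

CTR decryption: S_i = E(K, T_i) where T_i is the counter for block i; P_i = C_i ⊕ S_i.
P[1]: T = 0x65, S = E(K, T) = 0xE7; 0xBA ⊕ 0xE7 = 0x5D.
P[2]: T = 0x66, S = E(K, T) = 0xE6; 0xBF ⊕ 0xE6 = 0x59.
P[3]: T = 0x67, S = E(K, T) = 0xE5; 0x9C ⊕ 0xE5 = 0x79.
P[4]: T = 0x68, S = E(K, T) = 0xF4; 0x3A ⊕ 0xF4 = 0xCE.
P[5]: T = 0x69, S = E(K, T) = 0xF3; 0x09 ⊕ 0xF3 = 0xFA.
P[6]: T = 0x6A, S = E(K, T) = 0xF2; 0x1C ⊕ 0xF2 = 0xEE.

P[1] = 0x5D, P[2] = 0x59, P[3] = 0x79, P[4] = 0xCE, P[5] = 0xFA, P[6] = 0xEE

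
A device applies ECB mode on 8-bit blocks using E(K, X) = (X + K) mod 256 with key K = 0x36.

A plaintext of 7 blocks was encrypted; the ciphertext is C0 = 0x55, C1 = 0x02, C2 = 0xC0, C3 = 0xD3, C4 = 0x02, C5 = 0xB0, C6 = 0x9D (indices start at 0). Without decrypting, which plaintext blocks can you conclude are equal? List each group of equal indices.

ECB encrypts each block independently with the same key, so equal ciphertext blocks imply equal plaintext blocks.
C1 = C4 = 0x02, so P1 = P4.

P1 = P4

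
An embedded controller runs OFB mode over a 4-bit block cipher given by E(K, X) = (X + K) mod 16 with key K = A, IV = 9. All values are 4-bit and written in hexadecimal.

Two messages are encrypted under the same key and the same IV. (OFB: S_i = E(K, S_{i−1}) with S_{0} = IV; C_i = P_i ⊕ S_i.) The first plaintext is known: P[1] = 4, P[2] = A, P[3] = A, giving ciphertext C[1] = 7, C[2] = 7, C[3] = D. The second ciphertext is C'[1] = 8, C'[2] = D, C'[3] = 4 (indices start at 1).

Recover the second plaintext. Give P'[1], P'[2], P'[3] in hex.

P'[1] = B, P'[2] = 0, P'[3] = 3

In OFB with a reused IV, both messages share the same keystream S_i, so C_i ⊕ C'_i = P_i ⊕ P'_i and thus P'_i = P_i ⊕ C_i ⊕ C'_i.
P'[1]: 4 ⊕ 7 ⊕ 8 = B.
P'[2]: A ⊕ 7 ⊕ D = 0.
P'[3]: A ⊕ D ⊕ 4 = 3.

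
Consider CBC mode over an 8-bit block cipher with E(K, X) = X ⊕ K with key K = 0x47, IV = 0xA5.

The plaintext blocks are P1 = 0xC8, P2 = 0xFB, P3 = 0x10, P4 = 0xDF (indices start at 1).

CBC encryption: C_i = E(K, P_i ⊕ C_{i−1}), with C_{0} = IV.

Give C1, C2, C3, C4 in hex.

C1: P1 ⊕ 0xA5 = 0x6D; E(K, 0x6D) = 0x2A.
C2: P2 ⊕ 0x2A = 0xD1; E(K, 0xD1) = 0x96.
C3: P3 ⊕ 0x96 = 0x86; E(K, 0x86) = 0xC1.
C4: P4 ⊕ 0xC1 = 0x1E; E(K, 0x1E) = 0x59.

C1 = 0x2A, C2 = 0x96, C3 = 0xC1, C4 = 0x59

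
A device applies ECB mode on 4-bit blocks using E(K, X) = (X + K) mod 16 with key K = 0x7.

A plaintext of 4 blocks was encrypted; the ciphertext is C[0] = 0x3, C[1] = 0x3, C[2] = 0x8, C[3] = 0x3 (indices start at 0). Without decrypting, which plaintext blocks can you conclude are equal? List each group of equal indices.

ECB encrypts each block independently with the same key, so equal ciphertext blocks imply equal plaintext blocks.
C[0] = C[1] = C[3] = 0x3, so P[0] = P[1] = P[3].

P[0] = P[1] = P[3]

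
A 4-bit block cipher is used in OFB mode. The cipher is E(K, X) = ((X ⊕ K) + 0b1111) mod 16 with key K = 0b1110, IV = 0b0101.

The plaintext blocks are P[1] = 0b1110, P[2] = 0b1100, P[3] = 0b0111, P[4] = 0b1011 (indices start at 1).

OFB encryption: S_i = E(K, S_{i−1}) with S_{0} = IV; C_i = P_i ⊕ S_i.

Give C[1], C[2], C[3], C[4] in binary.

C[1]: S = E(K, 0b0101) = 0b1010; 0b1110 ⊕ 0b1010 = 0b0100.
C[2]: S = E(K, 0b1010) = 0b0011; 0b1100 ⊕ 0b0011 = 0b1111.
C[3]: S = E(K, 0b0011) = 0b1100; 0b0111 ⊕ 0b1100 = 0b1011.
C[4]: S = E(K, 0b1100) = 0b0001; 0b1011 ⊕ 0b0001 = 0b1010.

C[1] = 0b0100, C[2] = 0b1111, C[3] = 0b1011, C[4] = 0b1010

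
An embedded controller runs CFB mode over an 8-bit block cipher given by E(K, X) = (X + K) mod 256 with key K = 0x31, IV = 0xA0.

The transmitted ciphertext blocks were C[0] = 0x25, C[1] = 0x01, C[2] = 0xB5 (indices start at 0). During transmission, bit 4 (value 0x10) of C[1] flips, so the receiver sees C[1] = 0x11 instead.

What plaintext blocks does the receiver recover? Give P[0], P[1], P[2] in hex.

P[0] = 0xF4, P[1] = 0x47, P[2] = 0xF7

CFB decryption: P_i = C_i ⊕ E(K, C_{i−1}), with C_{−1} = IV.
Only C[1] changed, to 0x11. In CFB, a change in C_i flips the same bit in P_i and garbles P_{i+1}. Decrypting the received ciphertext:
P[0]: E(K, 0xA0) = 0xD1; 0x25 ⊕ 0xD1 = 0xF4.
P[1]: E(K, 0x25) = 0x56; 0x11 ⊕ 0x56 = 0x47.
P[2]: E(K, 0x11) = 0x42; 0xB5 ⊕ 0x42 = 0xF7.
Blocks that differ from the original plaintext: P[1], P[2].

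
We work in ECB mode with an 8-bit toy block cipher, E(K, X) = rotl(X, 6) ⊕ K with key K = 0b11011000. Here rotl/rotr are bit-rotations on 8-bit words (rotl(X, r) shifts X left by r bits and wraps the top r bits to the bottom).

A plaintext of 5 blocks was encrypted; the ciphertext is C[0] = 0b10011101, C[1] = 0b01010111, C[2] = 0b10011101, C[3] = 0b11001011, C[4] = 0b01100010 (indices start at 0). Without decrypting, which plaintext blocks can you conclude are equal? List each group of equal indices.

P[0] = P[2]

ECB encrypts each block independently with the same key, so equal ciphertext blocks imply equal plaintext blocks.
C[0] = C[2] = 0b10011101, so P[0] = P[2].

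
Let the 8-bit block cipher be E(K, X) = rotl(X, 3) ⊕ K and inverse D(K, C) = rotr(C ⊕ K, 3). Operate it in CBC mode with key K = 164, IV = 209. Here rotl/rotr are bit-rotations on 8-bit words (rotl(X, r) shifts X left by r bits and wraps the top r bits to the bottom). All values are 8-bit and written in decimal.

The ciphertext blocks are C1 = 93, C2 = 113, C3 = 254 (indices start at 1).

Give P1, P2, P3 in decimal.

CBC decryption: P_i = D(K, C_i) ⊕ C_{i−1}, with C_{0} = IV.
P1: D(K, 93) = 63; 63 ⊕ 209 = 238.
P2: D(K, 113) = 186; 186 ⊕ 93 = 231.
P3: D(K, 254) = 75; 75 ⊕ 113 = 58.

P1 = 238, P2 = 231, P3 = 58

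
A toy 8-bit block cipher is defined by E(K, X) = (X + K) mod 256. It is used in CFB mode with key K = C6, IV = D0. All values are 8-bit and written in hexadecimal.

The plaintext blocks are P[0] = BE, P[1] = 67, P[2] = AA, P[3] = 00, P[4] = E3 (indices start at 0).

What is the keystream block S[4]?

71

CFB encryption: C_i = P_i ⊕ E(K, C_{i−1}), with C_{−1} = IV.
C[0]: E(K, D0) = 96; BE ⊕ 96 = 28.
C[1]: E(K, 28) = EE; 67 ⊕ EE = 89.
C[2]: E(K, 89) = 4F; AA ⊕ 4F = E5.
C[3]: E(K, E5) = AB; 00 ⊕ AB = AB.
C[4]: E(K, AB) = 71; E3 ⊕ 71 = 92.
So S[4] = 71.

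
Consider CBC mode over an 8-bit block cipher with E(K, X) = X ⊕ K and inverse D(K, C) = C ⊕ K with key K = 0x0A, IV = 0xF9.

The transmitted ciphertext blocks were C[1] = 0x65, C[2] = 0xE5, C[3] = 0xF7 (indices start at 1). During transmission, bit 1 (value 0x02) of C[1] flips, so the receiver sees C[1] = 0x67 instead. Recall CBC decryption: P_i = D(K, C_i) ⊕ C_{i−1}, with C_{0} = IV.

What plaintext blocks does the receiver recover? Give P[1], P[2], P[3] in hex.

P[1] = 0x94, P[2] = 0x88, P[3] = 0x18

Only C[1] changed, to 0x67. In CBC, a change in C_i garbles P_i and flips the same bit in P_{i+1}. Decrypting the received ciphertext:
P[1]: D(K, 0x67) = 0x6D; 0x6D ⊕ 0xF9 = 0x94.
P[2]: D(K, 0xE5) = 0xEF; 0xEF ⊕ 0x67 = 0x88.
P[3]: D(K, 0xF7) = 0xFD; 0xFD ⊕ 0xE5 = 0x18.
Blocks that differ from the original plaintext: P[1], P[2].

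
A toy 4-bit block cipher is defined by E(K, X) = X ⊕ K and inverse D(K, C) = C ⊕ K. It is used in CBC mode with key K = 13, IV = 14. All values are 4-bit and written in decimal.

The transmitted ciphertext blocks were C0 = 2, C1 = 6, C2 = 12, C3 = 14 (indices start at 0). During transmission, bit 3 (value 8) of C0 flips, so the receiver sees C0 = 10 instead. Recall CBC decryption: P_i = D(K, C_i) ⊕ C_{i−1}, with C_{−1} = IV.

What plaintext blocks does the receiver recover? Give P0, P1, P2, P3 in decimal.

Only C0 changed, to 10. In CBC, a change in C_i garbles P_i and flips the same bit in P_{i+1}. Decrypting the received ciphertext:
P0: D(K, 10) = 7; 7 ⊕ 14 = 9.
P1: D(K, 6) = 11; 11 ⊕ 10 = 1.
P2: D(K, 12) = 1; 1 ⊕ 6 = 7.
P3: D(K, 14) = 3; 3 ⊕ 12 = 15.
Blocks that differ from the original plaintext: P0, P1.

P0 = 9, P1 = 1, P2 = 7, P3 = 15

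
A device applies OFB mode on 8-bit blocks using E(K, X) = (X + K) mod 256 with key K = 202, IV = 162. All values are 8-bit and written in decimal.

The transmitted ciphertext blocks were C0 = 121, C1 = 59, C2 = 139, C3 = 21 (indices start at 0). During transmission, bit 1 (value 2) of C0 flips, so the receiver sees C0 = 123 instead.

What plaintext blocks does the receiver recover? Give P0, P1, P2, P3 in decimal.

P0 = 23, P1 = 13, P2 = 139, P3 = 223

OFB decryption: S_i = E(K, S_{i−1}) with S_{−1} = IV; P_i = C_i ⊕ S_i.
Only C0 changed, to 123. In OFB, a change in C_i flips the same bit in P_i only; the keystream is unaffected. Decrypting the received ciphertext:
P0: S = E(K, 162) = 108; 123 ⊕ 108 = 23.
P1: S = E(K, 108) = 54; 59 ⊕ 54 = 13.
P2: S = E(K, 54) = 0; 139 ⊕ 0 = 139.
P3: S = E(K, 0) = 202; 21 ⊕ 202 = 223.
Blocks that differ from the original plaintext: P0.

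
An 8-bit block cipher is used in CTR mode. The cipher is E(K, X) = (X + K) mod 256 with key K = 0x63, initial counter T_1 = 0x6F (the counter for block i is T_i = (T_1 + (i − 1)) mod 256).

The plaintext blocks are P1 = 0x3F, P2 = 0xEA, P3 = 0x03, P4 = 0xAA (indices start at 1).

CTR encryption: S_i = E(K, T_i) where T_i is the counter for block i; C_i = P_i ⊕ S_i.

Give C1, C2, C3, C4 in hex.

C1: T = 0x6F, S = E(K, T) = 0xD2; 0x3F ⊕ 0xD2 = 0xED.
C2: T = 0x70, S = E(K, T) = 0xD3; 0xEA ⊕ 0xD3 = 0x39.
C3: T = 0x71, S = E(K, T) = 0xD4; 0x03 ⊕ 0xD4 = 0xD7.
C4: T = 0x72, S = E(K, T) = 0xD5; 0xAA ⊕ 0xD5 = 0x7F.

C1 = 0xED, C2 = 0x39, C3 = 0xD7, C4 = 0x7F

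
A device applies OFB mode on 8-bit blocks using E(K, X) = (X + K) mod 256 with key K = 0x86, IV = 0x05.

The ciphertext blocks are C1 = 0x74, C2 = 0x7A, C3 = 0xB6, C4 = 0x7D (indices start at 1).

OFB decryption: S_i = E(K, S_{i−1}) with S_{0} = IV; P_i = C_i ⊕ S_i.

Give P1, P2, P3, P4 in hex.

P1: S = E(K, 0x05) = 0x8B; 0x74 ⊕ 0x8B = 0xFF.
P2: S = E(K, 0x8B) = 0x11; 0x7A ⊕ 0x11 = 0x6B.
P3: S = E(K, 0x11) = 0x97; 0xB6 ⊕ 0x97 = 0x21.
P4: S = E(K, 0x97) = 0x1D; 0x7D ⊕ 0x1D = 0x60.

P1 = 0xFF, P2 = 0x6B, P3 = 0x21, P4 = 0x60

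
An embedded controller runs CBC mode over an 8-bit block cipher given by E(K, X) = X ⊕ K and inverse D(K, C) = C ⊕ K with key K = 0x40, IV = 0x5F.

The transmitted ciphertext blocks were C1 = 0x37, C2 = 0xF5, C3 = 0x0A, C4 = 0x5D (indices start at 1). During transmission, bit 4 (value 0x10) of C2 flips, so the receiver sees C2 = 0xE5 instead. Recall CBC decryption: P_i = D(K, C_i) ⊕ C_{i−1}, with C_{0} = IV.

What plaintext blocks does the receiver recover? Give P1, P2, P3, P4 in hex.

P1 = 0x28, P2 = 0x92, P3 = 0xAF, P4 = 0x17

Only C2 changed, to 0xE5. In CBC, a change in C_i garbles P_i and flips the same bit in P_{i+1}. Decrypting the received ciphertext:
P1: D(K, 0x37) = 0x77; 0x77 ⊕ 0x5F = 0x28.
P2: D(K, 0xE5) = 0xA5; 0xA5 ⊕ 0x37 = 0x92.
P3: D(K, 0x0A) = 0x4A; 0x4A ⊕ 0xE5 = 0xAF.
P4: D(K, 0x5D) = 0x1D; 0x1D ⊕ 0x0A = 0x17.
Blocks that differ from the original plaintext: P2, P3.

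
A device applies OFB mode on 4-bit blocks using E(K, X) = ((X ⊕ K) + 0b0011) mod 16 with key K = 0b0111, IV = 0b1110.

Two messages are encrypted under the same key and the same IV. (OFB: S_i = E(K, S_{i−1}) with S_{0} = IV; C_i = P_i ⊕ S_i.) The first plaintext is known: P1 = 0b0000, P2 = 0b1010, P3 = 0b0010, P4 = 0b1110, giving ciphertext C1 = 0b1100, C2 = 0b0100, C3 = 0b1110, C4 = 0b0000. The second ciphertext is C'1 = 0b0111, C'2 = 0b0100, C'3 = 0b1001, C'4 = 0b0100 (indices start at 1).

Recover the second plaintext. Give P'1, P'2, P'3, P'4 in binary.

P'1 = 0b1011, P'2 = 0b1010, P'3 = 0b0101, P'4 = 0b1010

In OFB with a reused IV, both messages share the same keystream S_i, so C_i ⊕ C'_i = P_i ⊕ P'_i and thus P'_i = P_i ⊕ C_i ⊕ C'_i.
P'1: 0b0000 ⊕ 0b1100 ⊕ 0b0111 = 0b1011.
P'2: 0b1010 ⊕ 0b0100 ⊕ 0b0100 = 0b1010.
P'3: 0b0010 ⊕ 0b1110 ⊕ 0b1001 = 0b0101.
P'4: 0b1110 ⊕ 0b0000 ⊕ 0b0100 = 0b1010.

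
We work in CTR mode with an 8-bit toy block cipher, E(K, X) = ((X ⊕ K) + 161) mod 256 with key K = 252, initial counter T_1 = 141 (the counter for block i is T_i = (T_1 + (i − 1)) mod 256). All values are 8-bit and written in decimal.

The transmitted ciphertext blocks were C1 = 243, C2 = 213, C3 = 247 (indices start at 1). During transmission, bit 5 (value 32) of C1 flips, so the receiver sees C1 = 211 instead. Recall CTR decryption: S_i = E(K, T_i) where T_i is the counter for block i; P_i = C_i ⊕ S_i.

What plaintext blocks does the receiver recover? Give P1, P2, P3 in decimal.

Only C1 changed, to 211. In CTR, a change in C_i flips the same bit in P_i only; the keystream is unaffected. Decrypting the received ciphertext:
P1: T = 141, S = E(K, T) = 18; 211 ⊕ 18 = 193.
P2: T = 142, S = E(K, T) = 19; 213 ⊕ 19 = 198.
P3: T = 143, S = E(K, T) = 20; 247 ⊕ 20 = 227.
Blocks that differ from the original plaintext: P1.

P1 = 193, P2 = 198, P3 = 227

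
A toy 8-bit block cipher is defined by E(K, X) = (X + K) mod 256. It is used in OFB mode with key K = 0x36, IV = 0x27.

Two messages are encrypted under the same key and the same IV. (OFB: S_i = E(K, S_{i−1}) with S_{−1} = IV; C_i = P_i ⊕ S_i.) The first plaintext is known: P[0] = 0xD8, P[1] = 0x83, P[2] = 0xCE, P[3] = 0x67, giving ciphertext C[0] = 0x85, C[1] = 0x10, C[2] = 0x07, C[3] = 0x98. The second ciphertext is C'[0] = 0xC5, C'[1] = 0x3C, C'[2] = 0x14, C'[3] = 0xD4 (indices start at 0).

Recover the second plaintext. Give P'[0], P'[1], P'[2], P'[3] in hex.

In OFB with a reused IV, both messages share the same keystream S_i, so C_i ⊕ C'_i = P_i ⊕ P'_i and thus P'_i = P_i ⊕ C_i ⊕ C'_i.
P'[0]: 0xD8 ⊕ 0x85 ⊕ 0xC5 = 0x98.
P'[1]: 0x83 ⊕ 0x10 ⊕ 0x3C = 0xAF.
P'[2]: 0xCE ⊕ 0x07 ⊕ 0x14 = 0xDD.
P'[3]: 0x67 ⊕ 0x98 ⊕ 0xD4 = 0x2B.

P'[0] = 0x98, P'[1] = 0xAF, P'[2] = 0xDD, P'[3] = 0x2B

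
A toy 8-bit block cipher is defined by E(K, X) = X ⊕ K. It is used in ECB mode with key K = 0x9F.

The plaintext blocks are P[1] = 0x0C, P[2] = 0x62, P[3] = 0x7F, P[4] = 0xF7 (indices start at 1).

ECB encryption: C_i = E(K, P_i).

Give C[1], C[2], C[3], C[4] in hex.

C[1]: E(K, 0x0C) = 0x93.
C[2]: E(K, 0x62) = 0xFD.
C[3]: E(K, 0x7F) = 0xE0.
C[4]: E(K, 0xF7) = 0x68.

C[1] = 0x93, C[2] = 0xFD, C[3] = 0xE0, C[4] = 0x68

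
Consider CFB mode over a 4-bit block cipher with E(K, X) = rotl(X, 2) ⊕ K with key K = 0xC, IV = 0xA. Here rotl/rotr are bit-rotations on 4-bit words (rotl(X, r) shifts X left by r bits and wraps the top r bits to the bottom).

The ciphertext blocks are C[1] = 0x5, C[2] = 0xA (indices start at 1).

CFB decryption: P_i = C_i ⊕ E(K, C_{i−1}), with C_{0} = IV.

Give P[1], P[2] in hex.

P[1] = 0x3, P[2] = 0x3

P[1]: E(K, 0xA) = 0x6; 0x5 ⊕ 0x6 = 0x3.
P[2]: E(K, 0x5) = 0x9; 0xA ⊕ 0x9 = 0x3.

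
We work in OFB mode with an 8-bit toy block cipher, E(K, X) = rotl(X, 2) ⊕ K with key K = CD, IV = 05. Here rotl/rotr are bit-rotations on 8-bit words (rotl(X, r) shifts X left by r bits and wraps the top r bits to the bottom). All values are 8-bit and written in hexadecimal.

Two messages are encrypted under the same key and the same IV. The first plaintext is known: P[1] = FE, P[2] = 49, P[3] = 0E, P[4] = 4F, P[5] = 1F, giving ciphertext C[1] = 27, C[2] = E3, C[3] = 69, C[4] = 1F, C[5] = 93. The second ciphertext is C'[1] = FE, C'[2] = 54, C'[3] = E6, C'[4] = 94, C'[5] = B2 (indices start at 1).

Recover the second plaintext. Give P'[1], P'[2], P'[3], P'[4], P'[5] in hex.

In OFB with a reused IV, both messages share the same keystream S_i, so C_i ⊕ C'_i = P_i ⊕ P'_i and thus P'_i = P_i ⊕ C_i ⊕ C'_i.
P'[1]: FE ⊕ 27 ⊕ FE = 27.
P'[2]: 49 ⊕ E3 ⊕ 54 = FE.
P'[3]: 0E ⊕ 69 ⊕ E6 = 81.
P'[4]: 4F ⊕ 1F ⊕ 94 = C4.
P'[5]: 1F ⊕ 93 ⊕ B2 = 3E.

P'[1] = 27, P'[2] = FE, P'[3] = 81, P'[4] = C4, P'[5] = 3E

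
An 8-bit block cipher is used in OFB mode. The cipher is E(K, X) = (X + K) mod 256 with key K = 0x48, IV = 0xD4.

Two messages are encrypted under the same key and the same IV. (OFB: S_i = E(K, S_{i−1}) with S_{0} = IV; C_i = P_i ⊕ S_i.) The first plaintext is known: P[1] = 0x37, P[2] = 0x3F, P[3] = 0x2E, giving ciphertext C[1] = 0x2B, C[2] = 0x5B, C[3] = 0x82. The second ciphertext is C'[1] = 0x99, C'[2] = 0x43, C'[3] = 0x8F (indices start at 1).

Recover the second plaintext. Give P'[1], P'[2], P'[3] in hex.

P'[1] = 0x85, P'[2] = 0x27, P'[3] = 0x23

In OFB with a reused IV, both messages share the same keystream S_i, so C_i ⊕ C'_i = P_i ⊕ P'_i and thus P'_i = P_i ⊕ C_i ⊕ C'_i.
P'[1]: 0x37 ⊕ 0x2B ⊕ 0x99 = 0x85.
P'[2]: 0x3F ⊕ 0x5B ⊕ 0x43 = 0x27.
P'[3]: 0x2E ⊕ 0x82 ⊕ 0x8F = 0x23.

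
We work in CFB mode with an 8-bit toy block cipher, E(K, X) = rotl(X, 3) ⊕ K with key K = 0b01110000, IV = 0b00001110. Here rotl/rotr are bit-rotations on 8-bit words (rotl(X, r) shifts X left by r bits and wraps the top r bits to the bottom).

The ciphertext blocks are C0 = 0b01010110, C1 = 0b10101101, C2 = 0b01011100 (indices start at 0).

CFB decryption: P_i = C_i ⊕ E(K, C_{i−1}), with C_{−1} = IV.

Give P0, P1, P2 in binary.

P0 = 0b01010110, P1 = 0b01101111, P2 = 0b01000001

P0: E(K, 0b00001110) = 0b00000000; 0b01010110 ⊕ 0b00000000 = 0b01010110.
P1: E(K, 0b01010110) = 0b11000010; 0b10101101 ⊕ 0b11000010 = 0b01101111.
P2: E(K, 0b10101101) = 0b00011101; 0b01011100 ⊕ 0b00011101 = 0b01000001.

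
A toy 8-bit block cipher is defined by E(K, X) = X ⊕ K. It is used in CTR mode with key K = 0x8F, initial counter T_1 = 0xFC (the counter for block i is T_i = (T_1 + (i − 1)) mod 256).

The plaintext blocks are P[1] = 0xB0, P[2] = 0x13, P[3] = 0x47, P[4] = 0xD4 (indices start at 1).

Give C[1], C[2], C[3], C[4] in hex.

CTR encryption: S_i = E(K, T_i) where T_i is the counter for block i; C_i = P_i ⊕ S_i.
C[1]: T = 0xFC, S = E(K, T) = 0x73; 0xB0 ⊕ 0x73 = 0xC3.
C[2]: T = 0xFD, S = E(K, T) = 0x72; 0x13 ⊕ 0x72 = 0x61.
C[3]: T = 0xFE, S = E(K, T) = 0x71; 0x47 ⊕ 0x71 = 0x36.
C[4]: T = 0xFF, S = E(K, T) = 0x70; 0xD4 ⊕ 0x70 = 0xA4.

C[1] = 0xC3, C[2] = 0x61, C[3] = 0x36, C[4] = 0xA4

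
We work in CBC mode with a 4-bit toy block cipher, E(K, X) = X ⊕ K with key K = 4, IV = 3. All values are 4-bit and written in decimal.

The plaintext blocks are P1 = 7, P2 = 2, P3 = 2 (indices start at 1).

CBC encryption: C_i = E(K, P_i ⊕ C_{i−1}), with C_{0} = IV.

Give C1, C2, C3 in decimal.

C1 = 0, C2 = 6, C3 = 0

C1: P1 ⊕ 3 = 4; E(K, 4) = 0.
C2: P2 ⊕ 0 = 2; E(K, 2) = 6.
C3: P3 ⊕ 6 = 4; E(K, 4) = 0.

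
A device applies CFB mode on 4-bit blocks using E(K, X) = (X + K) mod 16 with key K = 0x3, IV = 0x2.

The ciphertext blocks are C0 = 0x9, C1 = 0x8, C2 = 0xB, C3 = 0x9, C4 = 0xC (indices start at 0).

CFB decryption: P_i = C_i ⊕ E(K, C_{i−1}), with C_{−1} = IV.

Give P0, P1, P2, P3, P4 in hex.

P0 = 0xC, P1 = 0x4, P2 = 0x0, P3 = 0x7, P4 = 0x0

P0: E(K, 0x2) = 0x5; 0x9 ⊕ 0x5 = 0xC.
P1: E(K, 0x9) = 0xC; 0x8 ⊕ 0xC = 0x4.
P2: E(K, 0x8) = 0xB; 0xB ⊕ 0xB = 0x0.
P3: E(K, 0xB) = 0xE; 0x9 ⊕ 0xE = 0x7.
P4: E(K, 0x9) = 0xC; 0xC ⊕ 0xC = 0x0.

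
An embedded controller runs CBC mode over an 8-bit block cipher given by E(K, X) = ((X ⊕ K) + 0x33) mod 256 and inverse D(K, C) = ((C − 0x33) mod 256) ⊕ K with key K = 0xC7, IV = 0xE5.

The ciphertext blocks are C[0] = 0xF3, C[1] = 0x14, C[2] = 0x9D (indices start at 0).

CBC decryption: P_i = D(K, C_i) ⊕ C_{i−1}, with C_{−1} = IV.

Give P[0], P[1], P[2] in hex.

P[0] = 0xE2, P[1] = 0xD5, P[2] = 0xB9

P[0]: D(K, 0xF3) = 0x07; 0x07 ⊕ 0xE5 = 0xE2.
P[1]: D(K, 0x14) = 0x26; 0x26 ⊕ 0xF3 = 0xD5.
P[2]: D(K, 0x9D) = 0xAD; 0xAD ⊕ 0x14 = 0xB9.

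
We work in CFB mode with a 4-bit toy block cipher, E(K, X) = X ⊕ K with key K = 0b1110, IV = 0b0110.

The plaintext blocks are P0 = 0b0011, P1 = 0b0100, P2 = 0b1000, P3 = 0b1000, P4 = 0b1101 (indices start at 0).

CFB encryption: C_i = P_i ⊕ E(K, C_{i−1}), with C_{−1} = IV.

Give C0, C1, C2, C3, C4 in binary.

C0: E(K, 0b0110) = 0b1000; 0b0011 ⊕ 0b1000 = 0b1011.
C1: E(K, 0b1011) = 0b0101; 0b0100 ⊕ 0b0101 = 0b0001.
C2: E(K, 0b0001) = 0b1111; 0b1000 ⊕ 0b1111 = 0b0111.
C3: E(K, 0b0111) = 0b1001; 0b1000 ⊕ 0b1001 = 0b0001.
C4: E(K, 0b0001) = 0b1111; 0b1101 ⊕ 0b1111 = 0b0010.

C0 = 0b1011, C1 = 0b0001, C2 = 0b0111, C3 = 0b0001, C4 = 0b0010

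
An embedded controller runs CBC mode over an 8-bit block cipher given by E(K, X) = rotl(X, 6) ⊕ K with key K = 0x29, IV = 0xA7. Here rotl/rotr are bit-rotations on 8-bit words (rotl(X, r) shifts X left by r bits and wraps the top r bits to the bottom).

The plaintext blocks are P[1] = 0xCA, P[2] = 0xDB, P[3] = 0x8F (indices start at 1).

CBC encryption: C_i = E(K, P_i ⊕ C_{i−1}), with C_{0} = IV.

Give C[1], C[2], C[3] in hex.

C[1]: P[1] ⊕ 0xA7 = 0x6D; E(K, 0x6D) = 0x72.
C[2]: P[2] ⊕ 0x72 = 0xA9; E(K, 0xA9) = 0x43.
C[3]: P[3] ⊕ 0x43 = 0xCC; E(K, 0xCC) = 0x1A.

C[1] = 0x72, C[2] = 0x43, C[3] = 0x1A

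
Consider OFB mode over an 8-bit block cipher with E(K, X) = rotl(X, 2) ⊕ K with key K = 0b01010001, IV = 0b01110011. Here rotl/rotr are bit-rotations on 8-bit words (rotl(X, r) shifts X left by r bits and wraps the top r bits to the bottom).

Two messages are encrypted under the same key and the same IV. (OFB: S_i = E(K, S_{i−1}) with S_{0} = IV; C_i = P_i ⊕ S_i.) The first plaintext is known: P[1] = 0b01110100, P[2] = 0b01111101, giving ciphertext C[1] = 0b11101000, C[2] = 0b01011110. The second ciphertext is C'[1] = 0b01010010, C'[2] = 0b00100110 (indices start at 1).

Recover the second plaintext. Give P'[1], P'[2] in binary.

In OFB with a reused IV, both messages share the same keystream S_i, so C_i ⊕ C'_i = P_i ⊕ P'_i and thus P'_i = P_i ⊕ C_i ⊕ C'_i.
P'[1]: 0b01110100 ⊕ 0b11101000 ⊕ 0b01010010 = 0b11001110.
P'[2]: 0b01111101 ⊕ 0b01011110 ⊕ 0b00100110 = 0b00000101.

P'[1] = 0b11001110, P'[2] = 0b00000101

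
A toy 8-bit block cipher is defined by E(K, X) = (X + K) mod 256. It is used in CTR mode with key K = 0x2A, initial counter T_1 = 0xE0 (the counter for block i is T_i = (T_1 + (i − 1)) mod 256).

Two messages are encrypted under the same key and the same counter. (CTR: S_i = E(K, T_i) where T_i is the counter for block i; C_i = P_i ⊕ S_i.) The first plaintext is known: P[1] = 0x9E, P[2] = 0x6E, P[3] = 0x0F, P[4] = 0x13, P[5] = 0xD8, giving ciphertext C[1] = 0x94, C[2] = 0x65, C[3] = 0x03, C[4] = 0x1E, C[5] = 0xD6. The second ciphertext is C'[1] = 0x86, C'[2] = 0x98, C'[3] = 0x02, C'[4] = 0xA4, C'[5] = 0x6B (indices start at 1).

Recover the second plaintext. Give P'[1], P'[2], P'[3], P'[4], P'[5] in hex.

In CTR with a reused counter, both messages share the same keystream S_i, so C_i ⊕ C'_i = P_i ⊕ P'_i and thus P'_i = P_i ⊕ C_i ⊕ C'_i.
P'[1]: 0x9E ⊕ 0x94 ⊕ 0x86 = 0x8C.
P'[2]: 0x6E ⊕ 0x65 ⊕ 0x98 = 0x93.
P'[3]: 0x0F ⊕ 0x03 ⊕ 0x02 = 0x0E.
P'[4]: 0x13 ⊕ 0x1E ⊕ 0xA4 = 0xA9.
P'[5]: 0xD8 ⊕ 0xD6 ⊕ 0x6B = 0x65.

P'[1] = 0x8C, P'[2] = 0x93, P'[3] = 0x0E, P'[4] = 0xA9, P'[5] = 0x65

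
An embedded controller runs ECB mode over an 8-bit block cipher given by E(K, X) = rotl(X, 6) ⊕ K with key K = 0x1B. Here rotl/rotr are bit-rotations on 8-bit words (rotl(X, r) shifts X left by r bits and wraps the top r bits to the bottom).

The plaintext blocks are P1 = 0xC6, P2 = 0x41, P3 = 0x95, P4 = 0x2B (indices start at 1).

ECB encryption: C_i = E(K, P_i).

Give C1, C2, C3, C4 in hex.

C1 = 0xAA, C2 = 0x4B, C3 = 0x7E, C4 = 0xD1

C1: E(K, 0xC6) = 0xAA.
C2: E(K, 0x41) = 0x4B.
C3: E(K, 0x95) = 0x7E.
C4: E(K, 0x2B) = 0xD1.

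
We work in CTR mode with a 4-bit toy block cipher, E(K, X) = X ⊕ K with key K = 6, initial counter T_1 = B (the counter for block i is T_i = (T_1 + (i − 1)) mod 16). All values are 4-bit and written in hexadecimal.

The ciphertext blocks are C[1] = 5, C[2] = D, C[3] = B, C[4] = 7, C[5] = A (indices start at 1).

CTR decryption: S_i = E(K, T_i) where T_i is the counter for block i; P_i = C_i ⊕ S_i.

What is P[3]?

P[3]: T = D, S = E(K, T) = B; B ⊕ B = 0.

P[3] = 0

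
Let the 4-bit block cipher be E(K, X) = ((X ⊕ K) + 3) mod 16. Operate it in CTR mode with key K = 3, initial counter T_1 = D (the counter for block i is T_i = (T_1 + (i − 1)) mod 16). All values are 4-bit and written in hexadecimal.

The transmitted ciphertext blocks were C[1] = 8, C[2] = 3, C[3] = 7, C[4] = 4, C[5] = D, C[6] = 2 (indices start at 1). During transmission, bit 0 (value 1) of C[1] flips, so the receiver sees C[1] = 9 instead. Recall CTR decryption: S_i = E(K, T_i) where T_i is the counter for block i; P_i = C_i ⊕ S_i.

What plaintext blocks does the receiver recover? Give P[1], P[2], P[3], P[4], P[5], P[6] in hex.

Only C[1] changed, to 9. In CTR, a change in C_i flips the same bit in P_i only; the keystream is unaffected. Decrypting the received ciphertext:
P[1]: T = D, S = E(K, T) = 1; 9 ⊕ 1 = 8.
P[2]: T = E, S = E(K, T) = 0; 3 ⊕ 0 = 3.
P[3]: T = F, S = E(K, T) = F; 7 ⊕ F = 8.
P[4]: T = 0, S = E(K, T) = 6; 4 ⊕ 6 = 2.
P[5]: T = 1, S = E(K, T) = 5; D ⊕ 5 = 8.
P[6]: T = 2, S = E(K, T) = 4; 2 ⊕ 4 = 6.
Blocks that differ from the original plaintext: P[1].

P[1] = 8, P[2] = 3, P[3] = 8, P[4] = 2, P[5] = 8, P[6] = 6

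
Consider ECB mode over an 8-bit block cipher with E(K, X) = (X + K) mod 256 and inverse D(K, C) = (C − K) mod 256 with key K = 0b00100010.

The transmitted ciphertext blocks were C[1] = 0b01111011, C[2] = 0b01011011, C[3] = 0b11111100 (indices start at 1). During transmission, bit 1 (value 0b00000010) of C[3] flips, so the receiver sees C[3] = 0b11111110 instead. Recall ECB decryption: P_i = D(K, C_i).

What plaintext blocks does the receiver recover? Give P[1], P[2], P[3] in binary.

Only C[3] changed, to 0b11111110. In ECB, a change in C_i affects only P_i. Decrypting the received ciphertext:
P[1]: D(K, 0b01111011) = 0b01011001.
P[2]: D(K, 0b01011011) = 0b00111001.
P[3]: D(K, 0b11111110) = 0b11011100.
Blocks that differ from the original plaintext: P[3].

P[1] = 0b01011001, P[2] = 0b00111001, P[3] = 0b11011100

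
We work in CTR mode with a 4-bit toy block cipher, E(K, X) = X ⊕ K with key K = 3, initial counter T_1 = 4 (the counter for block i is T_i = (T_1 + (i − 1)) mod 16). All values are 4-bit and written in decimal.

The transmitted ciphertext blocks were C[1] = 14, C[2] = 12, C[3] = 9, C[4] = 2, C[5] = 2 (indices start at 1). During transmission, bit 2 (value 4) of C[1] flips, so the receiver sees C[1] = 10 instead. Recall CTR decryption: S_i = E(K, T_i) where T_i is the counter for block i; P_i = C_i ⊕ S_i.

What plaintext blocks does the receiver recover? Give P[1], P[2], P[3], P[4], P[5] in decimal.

P[1] = 13, P[2] = 10, P[3] = 12, P[4] = 6, P[5] = 9

Only C[1] changed, to 10. In CTR, a change in C_i flips the same bit in P_i only; the keystream is unaffected. Decrypting the received ciphertext:
P[1]: T = 4, S = E(K, T) = 7; 10 ⊕ 7 = 13.
P[2]: T = 5, S = E(K, T) = 6; 12 ⊕ 6 = 10.
P[3]: T = 6, S = E(K, T) = 5; 9 ⊕ 5 = 12.
P[4]: T = 7, S = E(K, T) = 4; 2 ⊕ 4 = 6.
P[5]: T = 8, S = E(K, T) = 11; 2 ⊕ 11 = 9.
Blocks that differ from the original plaintext: P[1].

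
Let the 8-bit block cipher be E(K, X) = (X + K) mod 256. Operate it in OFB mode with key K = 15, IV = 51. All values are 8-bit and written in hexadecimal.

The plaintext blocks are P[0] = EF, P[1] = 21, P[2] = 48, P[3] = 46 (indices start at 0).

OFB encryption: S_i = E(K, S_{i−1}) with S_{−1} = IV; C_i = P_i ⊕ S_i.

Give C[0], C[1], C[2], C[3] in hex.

C[0] = 89, C[1] = 5A, C[2] = D8, C[3] = E3

C[0]: S = E(K, 51) = 66; EF ⊕ 66 = 89.
C[1]: S = E(K, 66) = 7B; 21 ⊕ 7B = 5A.
C[2]: S = E(K, 7B) = 90; 48 ⊕ 90 = D8.
C[3]: S = E(K, 90) = A5; 46 ⊕ A5 = E3.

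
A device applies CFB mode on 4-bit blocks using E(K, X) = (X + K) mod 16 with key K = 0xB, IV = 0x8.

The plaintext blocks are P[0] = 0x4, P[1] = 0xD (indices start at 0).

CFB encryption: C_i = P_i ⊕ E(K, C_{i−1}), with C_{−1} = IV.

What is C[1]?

C[1] = 0xF

C[0]: E(K, 0x8) = 0x3; 0x4 ⊕ 0x3 = 0x7.
C[1]: E(K, 0x7) = 0x2; 0xD ⊕ 0x2 = 0xF.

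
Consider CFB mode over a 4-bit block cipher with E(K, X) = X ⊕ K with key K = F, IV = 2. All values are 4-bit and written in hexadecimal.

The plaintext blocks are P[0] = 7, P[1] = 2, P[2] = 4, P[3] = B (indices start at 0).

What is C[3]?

CFB encryption: C_i = P_i ⊕ E(K, C_{i−1}), with C_{−1} = IV.
C[0]: E(K, 2) = D; 7 ⊕ D = A.
C[1]: E(K, A) = 5; 2 ⊕ 5 = 7.
C[2]: E(K, 7) = 8; 4 ⊕ 8 = C.
C[3]: E(K, C) = 3; B ⊕ 3 = 8.

C[3] = 8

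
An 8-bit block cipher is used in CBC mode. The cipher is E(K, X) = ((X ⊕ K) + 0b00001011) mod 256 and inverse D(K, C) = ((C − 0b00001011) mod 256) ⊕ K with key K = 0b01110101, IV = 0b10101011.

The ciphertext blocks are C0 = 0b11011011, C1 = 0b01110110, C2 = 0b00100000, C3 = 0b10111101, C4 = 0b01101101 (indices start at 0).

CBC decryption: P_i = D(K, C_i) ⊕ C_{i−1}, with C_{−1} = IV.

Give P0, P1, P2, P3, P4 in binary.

P0 = 0b00001110, P1 = 0b11000101, P2 = 0b00010110, P3 = 0b11100111, P4 = 0b10101010

P0: D(K, 0b11011011) = 0b10100101; 0b10100101 ⊕ 0b10101011 = 0b00001110.
P1: D(K, 0b01110110) = 0b00011110; 0b00011110 ⊕ 0b11011011 = 0b11000101.
P2: D(K, 0b00100000) = 0b01100000; 0b01100000 ⊕ 0b01110110 = 0b00010110.
P3: D(K, 0b10111101) = 0b11000111; 0b11000111 ⊕ 0b00100000 = 0b11100111.
P4: D(K, 0b01101101) = 0b00010111; 0b00010111 ⊕ 0b10111101 = 0b10101010.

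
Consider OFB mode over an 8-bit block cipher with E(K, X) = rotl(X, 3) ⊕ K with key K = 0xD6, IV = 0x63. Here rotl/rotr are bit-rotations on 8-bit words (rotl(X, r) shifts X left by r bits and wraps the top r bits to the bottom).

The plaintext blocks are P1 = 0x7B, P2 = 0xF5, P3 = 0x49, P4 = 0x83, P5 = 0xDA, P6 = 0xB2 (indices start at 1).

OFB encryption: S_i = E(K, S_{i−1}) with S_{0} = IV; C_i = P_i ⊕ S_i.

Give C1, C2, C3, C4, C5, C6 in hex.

C1 = 0xB6, C2 = 0x4D, C3 = 0x5A, C4 = 0xCD, C5 = 0x7E, C6 = 0x41

C1: S = E(K, 0x63) = 0xCD; 0x7B ⊕ 0xCD = 0xB6.
C2: S = E(K, 0xCD) = 0xB8; 0xF5 ⊕ 0xB8 = 0x4D.
C3: S = E(K, 0xB8) = 0x13; 0x49 ⊕ 0x13 = 0x5A.
C4: S = E(K, 0x13) = 0x4E; 0x83 ⊕ 0x4E = 0xCD.
C5: S = E(K, 0x4E) = 0xA4; 0xDA ⊕ 0xA4 = 0x7E.
C6: S = E(K, 0xA4) = 0xF3; 0xB2 ⊕ 0xF3 = 0x41.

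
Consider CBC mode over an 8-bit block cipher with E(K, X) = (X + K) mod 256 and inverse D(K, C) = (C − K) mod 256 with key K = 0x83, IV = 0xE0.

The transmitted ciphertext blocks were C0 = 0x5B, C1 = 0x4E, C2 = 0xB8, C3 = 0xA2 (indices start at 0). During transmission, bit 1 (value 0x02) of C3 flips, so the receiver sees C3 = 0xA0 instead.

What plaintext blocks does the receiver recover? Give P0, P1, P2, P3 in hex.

P0 = 0x38, P1 = 0x90, P2 = 0x7B, P3 = 0xA5

CBC decryption: P_i = D(K, C_i) ⊕ C_{i−1}, with C_{−1} = IV.
Only C3 changed, to 0xA0. In CBC, a change in C_i garbles P_i and flips the same bit in P_{i+1}. Decrypting the received ciphertext:
P0: D(K, 0x5B) = 0xD8; 0xD8 ⊕ 0xE0 = 0x38.
P1: D(K, 0x4E) = 0xCB; 0xCB ⊕ 0x5B = 0x90.
P2: D(K, 0xB8) = 0x35; 0x35 ⊕ 0x4E = 0x7B.
P3: D(K, 0xA0) = 0x1D; 0x1D ⊕ 0xB8 = 0xA5.
Blocks that differ from the original plaintext: P3.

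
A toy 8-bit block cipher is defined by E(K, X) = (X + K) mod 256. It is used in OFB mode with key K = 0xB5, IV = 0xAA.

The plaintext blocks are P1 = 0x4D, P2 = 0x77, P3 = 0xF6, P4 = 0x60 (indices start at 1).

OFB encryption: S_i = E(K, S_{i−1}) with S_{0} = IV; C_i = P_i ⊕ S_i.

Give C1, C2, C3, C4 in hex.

C1: S = E(K, 0xAA) = 0x5F; 0x4D ⊕ 0x5F = 0x12.
C2: S = E(K, 0x5F) = 0x14; 0x77 ⊕ 0x14 = 0x63.
C3: S = E(K, 0x14) = 0xC9; 0xF6 ⊕ 0xC9 = 0x3F.
C4: S = E(K, 0xC9) = 0x7E; 0x60 ⊕ 0x7E = 0x1E.

C1 = 0x12, C2 = 0x63, C3 = 0x3F, C4 = 0x1E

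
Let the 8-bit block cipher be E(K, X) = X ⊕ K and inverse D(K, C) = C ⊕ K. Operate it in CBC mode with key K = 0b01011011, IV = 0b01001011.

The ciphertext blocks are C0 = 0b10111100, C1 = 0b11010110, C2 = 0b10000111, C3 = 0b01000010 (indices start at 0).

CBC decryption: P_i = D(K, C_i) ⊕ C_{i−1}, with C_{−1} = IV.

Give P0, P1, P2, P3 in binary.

P0 = 0b10101100, P1 = 0b00110001, P2 = 0b00001010, P3 = 0b10011110

P0: D(K, 0b10111100) = 0b11100111; 0b11100111 ⊕ 0b01001011 = 0b10101100.
P1: D(K, 0b11010110) = 0b10001101; 0b10001101 ⊕ 0b10111100 = 0b00110001.
P2: D(K, 0b10000111) = 0b11011100; 0b11011100 ⊕ 0b11010110 = 0b00001010.
P3: D(K, 0b01000010) = 0b00011001; 0b00011001 ⊕ 0b10000111 = 0b10011110.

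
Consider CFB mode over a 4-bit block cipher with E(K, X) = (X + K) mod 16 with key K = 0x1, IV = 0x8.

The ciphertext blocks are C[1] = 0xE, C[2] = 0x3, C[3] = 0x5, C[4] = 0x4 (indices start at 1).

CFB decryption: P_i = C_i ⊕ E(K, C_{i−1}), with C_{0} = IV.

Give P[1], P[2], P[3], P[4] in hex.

P[1]: E(K, 0x8) = 0x9; 0xE ⊕ 0x9 = 0x7.
P[2]: E(K, 0xE) = 0xF; 0x3 ⊕ 0xF = 0xC.
P[3]: E(K, 0x3) = 0x4; 0x5 ⊕ 0x4 = 0x1.
P[4]: E(K, 0x5) = 0x6; 0x4 ⊕ 0x6 = 0x2.

P[1] = 0x7, P[2] = 0xC, P[3] = 0x1, P[4] = 0x2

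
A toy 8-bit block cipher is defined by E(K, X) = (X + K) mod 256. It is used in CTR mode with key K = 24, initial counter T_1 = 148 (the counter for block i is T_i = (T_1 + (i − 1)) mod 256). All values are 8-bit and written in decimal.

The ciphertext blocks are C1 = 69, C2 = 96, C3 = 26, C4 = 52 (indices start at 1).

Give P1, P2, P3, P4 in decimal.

P1 = 233, P2 = 205, P3 = 180, P4 = 155

CTR decryption: S_i = E(K, T_i) where T_i is the counter for block i; P_i = C_i ⊕ S_i.
P1: T = 148, S = E(K, T) = 172; 69 ⊕ 172 = 233.
P2: T = 149, S = E(K, T) = 173; 96 ⊕ 173 = 205.
P3: T = 150, S = E(K, T) = 174; 26 ⊕ 174 = 180.
P4: T = 151, S = E(K, T) = 175; 52 ⊕ 175 = 155.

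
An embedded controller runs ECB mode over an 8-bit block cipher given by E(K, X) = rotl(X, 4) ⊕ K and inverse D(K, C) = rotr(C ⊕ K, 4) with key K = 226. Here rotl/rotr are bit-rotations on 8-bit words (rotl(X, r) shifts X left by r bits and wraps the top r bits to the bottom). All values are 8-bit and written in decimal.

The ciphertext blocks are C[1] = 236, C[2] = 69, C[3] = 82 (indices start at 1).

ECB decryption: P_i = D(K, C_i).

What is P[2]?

P[2]: D(K, 69) = 122.

P[2] = 122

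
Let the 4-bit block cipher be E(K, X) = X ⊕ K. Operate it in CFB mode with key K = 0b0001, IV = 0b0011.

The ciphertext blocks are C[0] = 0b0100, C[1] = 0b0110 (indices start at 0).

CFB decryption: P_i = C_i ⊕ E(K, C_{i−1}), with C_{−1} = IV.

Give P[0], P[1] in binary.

P[0]: E(K, 0b0011) = 0b0010; 0b0100 ⊕ 0b0010 = 0b0110.
P[1]: E(K, 0b0100) = 0b0101; 0b0110 ⊕ 0b0101 = 0b0011.

P[0] = 0b0110, P[1] = 0b0011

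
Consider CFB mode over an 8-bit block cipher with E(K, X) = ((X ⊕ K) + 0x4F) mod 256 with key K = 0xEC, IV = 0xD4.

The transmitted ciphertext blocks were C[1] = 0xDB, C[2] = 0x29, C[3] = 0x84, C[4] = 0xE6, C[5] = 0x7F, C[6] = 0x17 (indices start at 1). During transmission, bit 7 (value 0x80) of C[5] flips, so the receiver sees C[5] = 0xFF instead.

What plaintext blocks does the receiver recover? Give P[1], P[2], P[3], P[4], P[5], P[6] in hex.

CFB decryption: P_i = C_i ⊕ E(K, C_{i−1}), with C_{0} = IV.
Only C[5] changed, to 0xFF. In CFB, a change in C_i flips the same bit in P_i and garbles P_{i+1}. Decrypting the received ciphertext:
P[1]: E(K, 0xD4) = 0x87; 0xDB ⊕ 0x87 = 0x5C.
P[2]: E(K, 0xDB) = 0x86; 0x29 ⊕ 0x86 = 0xAF.
P[3]: E(K, 0x29) = 0x14; 0x84 ⊕ 0x14 = 0x90.
P[4]: E(K, 0x84) = 0xB7; 0xE6 ⊕ 0xB7 = 0x51.
P[5]: E(K, 0xE6) = 0x59; 0xFF ⊕ 0x59 = 0xA6.
P[6]: E(K, 0xFF) = 0x62; 0x17 ⊕ 0x62 = 0x75.
Blocks that differ from the original plaintext: P[5], P[6].

P[1] = 0x5C, P[2] = 0xAF, P[3] = 0x90, P[4] = 0x51, P[5] = 0xA6, P[6] = 0x75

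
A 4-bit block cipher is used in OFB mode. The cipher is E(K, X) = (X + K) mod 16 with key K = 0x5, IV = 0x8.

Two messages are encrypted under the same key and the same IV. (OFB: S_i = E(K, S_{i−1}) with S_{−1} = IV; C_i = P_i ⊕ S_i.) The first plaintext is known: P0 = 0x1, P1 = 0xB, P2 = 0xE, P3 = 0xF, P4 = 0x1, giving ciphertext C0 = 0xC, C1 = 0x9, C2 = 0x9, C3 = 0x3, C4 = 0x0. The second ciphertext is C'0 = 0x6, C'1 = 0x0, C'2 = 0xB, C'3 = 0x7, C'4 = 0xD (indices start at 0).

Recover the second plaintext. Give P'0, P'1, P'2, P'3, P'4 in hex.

In OFB with a reused IV, both messages share the same keystream S_i, so C_i ⊕ C'_i = P_i ⊕ P'_i and thus P'_i = P_i ⊕ C_i ⊕ C'_i.
P'0: 0x1 ⊕ 0xC ⊕ 0x6 = 0xB.
P'1: 0xB ⊕ 0x9 ⊕ 0x0 = 0x2.
P'2: 0xE ⊕ 0x9 ⊕ 0xB = 0xC.
P'3: 0xF ⊕ 0x3 ⊕ 0x7 = 0xB.
P'4: 0x1 ⊕ 0x0 ⊕ 0xD = 0xC.

P'0 = 0xB, P'1 = 0x2, P'2 = 0xC, P'3 = 0xB, P'4 = 0xC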